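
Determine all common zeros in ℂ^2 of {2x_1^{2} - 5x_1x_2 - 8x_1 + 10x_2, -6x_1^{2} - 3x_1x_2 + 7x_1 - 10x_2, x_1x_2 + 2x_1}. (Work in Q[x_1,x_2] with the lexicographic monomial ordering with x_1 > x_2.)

Compute a lex Gröbner basis by Buchberger's algorithm.
f_1 = 2x_1^{2} - 5x_1x_2 - 8x_1 + 10x_2, LT = x_1^{2}.
f_2 = -6x_1^{2} - 3x_1x_2 + 7x_1 - 10x_2, LT = x_1^{2}.
f_3 = x_1x_2 + 2x_1, LT = x_1x_2.

S(f_1,f_2): lcm = x_1^{2}. S = -3x_1x_2 - \tfrac{17}{6}x_1 + \tfrac{10}{3}x_2.
  leading term x_1x_2: subtract (-3)·f_3 from -3x_1x_2 - \tfrac{17}{6}x_1 + \tfrac{10}{3}x_2 → \tfrac{19}{6}x_1 + \tfrac{10}{3}x_2
  leading term x_1: no divisor's leading term divides it; move \tfrac{19}{6}x_1 to the remainder.
  leading term x_2: no divisor's leading term divides it; move \tfrac{10}{3}x_2 to the remainder.
  remainder \tfrac{19}{6}x_1 + \tfrac{10}{3}x_2 ≠ 0; add h_4 = \tfrac{19}{6}x_1 + \tfrac{10}{3}x_2 to the basis.

S(f_1,f_3): lcm = x_1^{2}x_2. S = -2x_1^{2} - \tfrac{5}{2}x_1x_2^{2} - 4x_1x_2 + 5x_2^{2}.
  leading term x_1^{2}: subtract (-1)·f_1 from -2x_1^{2} - \tfrac{5}{2}x_1x_2^{2} - 4x_1x_2 + 5x_2^{2} → -\tfrac{5}{2}x_1x_2^{2} - 9x_1x_2 - 8x_1 + 5x_2^{2} + 10x_2
  leading term x_1x_2^{2}: subtract (-\tfrac{5}{2}x_2)·f_3 from -\tfrac{5}{2}x_1x_2^{2} - 9x_1x_2 - 8x_1 + 5x_2^{2} + 10x_2 → -4x_1x_2 - 8x_1 + 5x_2^{2} + 10x_2
  leading term x_1x_2: subtract (-4)·f_3 from -4x_1x_2 - 8x_1 + 5x_2^{2} + 10x_2 → 5x_2^{2} + 10x_2
  leading term x_2^{2}: no divisor's leading term divides it; move 5x_2^{2} to the remainder.
  leading term x_2: no divisor's leading term divides it; move 10x_2 to the remainder.
  remainder 5x_2^{2} + 10x_2 ≠ 0; add h_5 = 5x_2^{2} + 10x_2 to the basis.

S(f_1,h_4): lcm = x_1^{2}. S = -\tfrac{135}{38}x_1x_2 - 4x_1 + 5x_2.
  leading term x_1x_2: subtract (-\tfrac{135}{38})·f_3 from -\tfrac{135}{38}x_1x_2 - 4x_1 + 5x_2 → \tfrac{59}{19}x_1 + 5x_2
  leading term x_1: subtract (\tfrac{354}{361})·h_4 from \tfrac{59}{19}x_1 + 5x_2 → \tfrac{625}{361}x_2
  leading term x_2: no divisor's leading term divides it; move \tfrac{625}{361}x_2 to the remainder.
  remainder \tfrac{625}{361}x_2 ≠ 0; add h_6 = \tfrac{625}{361}x_2 to the basis.

The other S-polynomials (S(f_2,f_3), S(f_2,h_4), S(f_3,h_4), S(f_1,h_5), S(f_2,h_5), S(f_3,h_5), S(h_4,h_5), S(f_1,h_6), S(f_2,h_6), S(f_3,h_6), S(h_4,h_6), S(h_5,h_6)) all reduce to 0 modulo the current basis, so we have a Gröbner basis.
Inter-reduce: drop elements whose leading term is divisible by another's, tail-reduce, and make monic.
Reduced Gröbner basis: {x_1, x_2}.

From the last basis element, x_2 = 0, so x_2 takes values in {0}. Each choice, substituted upward through the basis, yields the corresponding point(s) of the solution set.
  x_2 = 0: the earlier basis element becomes x_1 = 0, giving x_1 = 0 — point (0, 0).

{(0, 0)}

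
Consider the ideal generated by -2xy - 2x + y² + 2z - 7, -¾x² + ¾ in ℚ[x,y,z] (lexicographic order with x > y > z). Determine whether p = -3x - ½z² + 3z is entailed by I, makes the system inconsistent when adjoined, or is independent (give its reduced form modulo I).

First compute the reduced Gröbner basis of I by Buchberger's algorithm.
f_1 = -2xy - 2x + y² + 2z - 7, LT = xy.
f_2 = -¾x² + ¾, LT = x².

S(f_1,f_2): lcm = x²y. S = x² - ½xy² - xz + 7/2x + y.
  reduce S modulo (f_1, f_2):
  remainder -xz + 3x - ¼y³ + ¼y² - ½yz + 11/4y + ½z - ¾ ≠ 0; add h_3 = -xz + 3x - ¼y³ + ¼y² - ½yz + 11/4y + ½z - ¾ to the basis.

S(f_1,h_3): lcm = xyz. S = 3xy + xz - ¼y⁴ + ¼y³ - y²z + 11/4y² + ½yz - ¾y - z² + 7/2z.
  reduce S modulo (f_1, f_2, h_3):
  remainder -¼y⁴ - y²z + 9/2y² + 2y - z² + 7z - 45/4 ≠ 0; add h_4 = -¼y⁴ - y²z + 9/2y² + 2y - z² + 7z - 45/4 to the basis.

The other S-polynomials (S(f_2,h_3), S(f_1,h_4), S(f_2,h_4), S(h_3,h_4)) all reduce to 0 modulo the current basis, so we have a Gröbner basis.
Inter-reduce: drop elements whose leading term is divisible by another's, tail-reduce, and make monic.
Reduced Gröbner basis: {x² - 1, xy + x - ½y² - z + 7/2, xz - 3x + ¼y³ - ¼y² + ½yz - 11/4y - ½z + ¾, y⁴ + 4y²z - 18y² - 8y + 4z² - 28z + 45}.
Label its elements g_1 = x² - 1, g_2 = xy + x - ½y² - z + 7/2, g_3 = xz - 3x + ¼y³ - ¼y² + ½yz - 11/4y - ½z + ¾, g_4 = y⁴ + 4y²z - 18y² - 8y + 4z² - 28z + 45.

Reduce p = -3x - ½z² + 3z modulo G:
  leading term x: no divisor's leading term divides it; move -3x to the remainder.
  leading term z²: no divisor's leading term divides it; move -½z² to the remainder.
  leading term z: no divisor's leading term divides it; move 3z to the remainder.
  normal form = -3x - ½z² + 3z.
The normal form is nonzero, so p ∉ I. Since p minus its normal form lies in I, I + (p) = I + (r) where r = -3x - ½z² + 3z; decide whether this ideal is the whole ring.
Run Buchberger on G together with r (pairs among the g_i already reduce to 0 since G is a Gröbner basis):
g_1 = x² - 1, LT = x².
g_2 = xy + x - ½y² - z + 7/2, LT = xy.
g_3 = xz - 3x + ¼y³ - ¼y² + ½yz - 11/4y - ½z + ¾, LT = xz.
g_4 = y⁴ + 4y²z - 18y² - 8y + 4z² - 28z + 45, LT = y⁴.
r = -3x - ½z² + 3z, LT = x.

S(g_1,r): lcm = x². S = -⅙xz² + xz - 1.
  reduce S modulo (g_1, g_2, g_3, g_4, r):
  remainder 1/24y³z - ⅛y³ - 1/24y²z + ⅛y² + 1/12yz² - 17/24yz + 11/8y - ⅓z² + 15/8z - 11/8 ≠ 0; add m_6 = 1/24y³z - ⅛y³ - 1/24y²z + ⅛y² + 1/12yz² - 17/24yz + 11/8y - ⅓z² + 15/8z - 11/8 to the basis.

S(g_2,r): lcm = xy. S = x - ½y² - ⅙yz² + yz - z + 7/2.
  reduce S modulo (g_1, g_2, g_3, g_4, r, m_6):
  remainder -½y² - ⅙yz² + yz - ⅙z² + 7/2 ≠ 0; add m_7 = -½y² - ⅙yz² + yz - ⅙z² + 7/2 to the basis.

S(g_3,r): lcm = xz. S = -3x + ¼y³ - ¼y² + ½yz - 11/4y - ⅙z³ + z² - ½z + ¾.
  reduce S modulo (g_1, g_2, g_3, g_4, r, m_6, m_7):
  remainder 1/36yz⁴ - ⅓yz³ + yz² - y + 1/36z⁴ - ⅓z³ + z² - 1 ≠ 0; add m_8 = 1/36yz⁴ - ⅓yz³ + yz² - y + 1/36z⁴ - ⅓z³ + z² - 1 to the basis.

S(m_6,m_7): lcm = y³z. S = -3y³ - ⅓y²z³ + 2y²z² - y²z + 3y² - ⅓yz³ + 2yz² - 10yz + 33y - 8z² + 45z - 33.
  reduce S modulo (g_1, g_2, g_3, g_4, r, m_6, m_7, m_8):
  remainder ⅔z⁴ - 8z³ + 24z² - 24 ≠ 0; add m_9 = ⅔z⁴ - 8z³ + 24z² - 24 to the basis.

The other S-polynomials (S(g_1,g_2), S(g_1,g_3), S(g_1,g_4), S(g_2,g_3), S(g_2,g_4), S(g_3,g_4), S(g_4,r), S(g_1,m_6), S(g_2,m_6), S(g_3,m_6), S(g_4,m_6), S(r,m_6), S(g_1,m_7), S(g_2,m_7), S(g_3,m_7), S(g_4,m_7), S(r,m_7), S(g_1,m_8), S(g_2,m_8), S(g_3,m_8), S(g_4,m_8), S(r,m_8), S(m_6,m_8), S(m_7,m_8), S(g_1,m_9), S(g_2,m_9), S(g_3,m_9), S(g_4,m_9), S(r,m_9), S(m_6,m_9), S(m_7,m_9), S(m_8,m_9)) all reduce to 0 modulo the current basis, so we have a Gröbner basis.
Inter-reduce: drop elements whose leading term is divisible by another's, tail-reduce, and make monic.
Reduced Gröbner basis: {x + ⅙z² - z, y² + ⅓yz² - 2yz + ⅓z² - 7, z⁴ - 12z³ + 36z² - 36}.
The reduced Gröbner basis of I + (p) is {x + ⅙z² - z, y² + ⅓yz² - 2yz + ⅓z² - 7, z⁴ - 12z³ + 36z² - 36} ≠ {1}, a proper ideal, so the enlarged system stays consistent: p is independent of I, with normal form -3x - ½z² + 3z.

-3x - ½z² + 3z is independent of I; its normal form modulo I is -3x - ½z² + 3z.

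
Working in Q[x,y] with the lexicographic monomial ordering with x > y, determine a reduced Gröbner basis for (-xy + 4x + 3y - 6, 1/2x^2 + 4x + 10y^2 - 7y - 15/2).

f_1 = -xy + 4x + 3y - 6, LT = xy.
f_2 = 1/2x^2 + 4x + 10y^2 - 7y - 15/2, LT = x^2.

S(f_1,f_2): lcm = x^2y. S = -4x^2 - 11xy + 6x - 20y^3 + 14y^2 + 15y.
  reduce S modulo (f_1, f_2):
  remainder -6x - 20y^3 + 94y^2 - 74y + 6 ≠ 0; add g_3 = -6x - 20y^3 + 94y^2 - 74y + 6 to the basis.

S(f_1,g_3): lcm = xy. S = -4x - 10/3y^4 + 47/3y^3 - 37/3y^2 - 2y + 6.
  reduce S modulo (f_1, f_2, g_3):
  remainder -10/3y^4 + 29y^3 - 75y^2 + 142/3y + 2 ≠ 0; add g_4 = -10/3y^4 + 29y^3 - 75y^2 + 142/3y + 2 to the basis.

The other S-polynomials (S(f_2,g_3), S(f_1,g_4), S(f_2,g_4), S(g_3,g_4)) all reduce to 0 modulo the current basis, so we have a Gröbner basis.
Inter-reduce: drop elements whose leading term is divisible by another's, tail-reduce, and make monic.

G = {x + 10/3y^3 - 47/3y^2 + 37/3y - 1, y^4 - 87/10y^3 + 45/2y^2 - 71/5y - 3/5}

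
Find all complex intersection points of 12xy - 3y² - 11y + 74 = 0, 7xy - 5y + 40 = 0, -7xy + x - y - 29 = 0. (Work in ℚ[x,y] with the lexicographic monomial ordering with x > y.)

{(-5, 1)}

Compute a lex Gröbner basis by Buchberger's algorithm.
f_1 = 12xy - 3y² - 11y + 74, LT = xy.
f_2 = 7xy - 5y + 40, LT = xy.
f_3 = -7xy + x - y - 29, LT = xy.

S(f_1,f_2): lcm = xy. S = -¼y² - 17/84y + 19/42.
  leading term y²: no divisor's leading term divides it; move -¼y² to the remainder.
  leading term y: no divisor's leading term divides it; move -17/84y to the remainder.
  leading term 1: no divisor's leading term divides it; move 19/42 to the remainder.
  remainder -¼y² - 17/84y + 19/42 ≠ 0; add h_4 = -¼y² - 17/84y + 19/42 to the basis.

S(f_1,f_3): lcm = xy. S = 1/7x - ¼y² - 89/84y + 85/42.
  leading term x: no divisor's leading term divides it; move 1/7x to the remainder.
  leading term y²: subtract (1)·h_4 from -¼y² - 89/84y + 85/42 → -6/7y + 11/7
  leading term y: no divisor's leading term divides it; move -6/7y to the remainder.
  leading term 1: no divisor's leading term divides it; move 11/7 to the remainder.
  remainder 1/7x - 6/7y + 11/7 ≠ 0; add h_5 = 1/7x - 6/7y + 11/7 to the basis.

S(f_1,h_4): lcm = xy². S = -17/21xy + 38/21x - ¼y³ - 11/12y² + 37/6y.
  leading term xy: subtract (-17/252)·f_1 from -17/21xy + 38/21x - ¼y³ - 11/12y² + 37/6y → 38/21x - ¼y³ - 47/42y² + 1367/252y + 629/126
  leading term x: subtract (38/3)·h_5 from 38/21x - ¼y³ - 47/42y² + 1367/252y + 629/126 → -¼y³ - 47/42y² + 4103/252y - 1879/126
  leading term y³: subtract (y)·h_4 from -¼y³ - 47/42y² + 4103/252y - 1879/126 → -11/12y² + 3989/252y - 1879/126
  leading term y²: subtract (11/3)·h_4 from -11/12y² + 3989/252y - 1879/126 → 116/7y - 116/7
  leading term y: no divisor's leading term divides it; move 116/7y to the remainder.
  leading term 1: no divisor's leading term divides it; move -116/7 to the remainder.
  remainder 116/7y - 116/7 ≠ 0; add h_6 = 116/7y - 116/7 to the basis.

The other S-polynomials (S(f_2,f_3), S(f_2,h_4), S(f_3,h_4), S(f_1,h_5), S(f_2,h_5), S(f_3,h_5), S(h_4,h_5), S(f_1,h_6), S(f_2,h_6), S(f_3,h_6), S(h_4,h_6), S(h_5,h_6)) all reduce to 0 modulo the current basis, so we have a Gröbner basis.
Inter-reduce: drop elements whose leading term is divisible by another's, tail-reduce, and make monic.
Reduced Gröbner basis: {x + 5, y - 1}.

Since the basis is lex-ordered, y - 1 is univariate in y. Its roots are {1}. Back-substituting each root into the other basis elements fixes the other coordinates.
  y = 1: the earlier basis element becomes x + 5 = 0, giving x = -5 — point (-5, 1).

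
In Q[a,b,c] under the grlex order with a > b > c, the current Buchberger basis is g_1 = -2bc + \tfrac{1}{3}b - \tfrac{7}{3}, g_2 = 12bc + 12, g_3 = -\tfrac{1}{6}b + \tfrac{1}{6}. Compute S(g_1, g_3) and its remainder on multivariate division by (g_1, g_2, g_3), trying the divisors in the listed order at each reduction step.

lcm(LM(g_1), LM(g_3)) = bc.
S = (lcm/LT(g_1))·g_1 − (lcm/LT(g_3))·g_3 = -\tfrac{1}{6}b + c + \tfrac{7}{6}.
Reduce S modulo (g_1, g_2, g_3) in that order:
  leading term b: subtract (1)·g_3 from -\tfrac{1}{6}b + c + \tfrac{7}{6} → c + 1
  leading term c: no divisor's leading term divides it; move c to the remainder.
  leading term 1: no divisor's leading term divides it; move 1 to the remainder.
The remainder c + 1 is nonzero, so it would be added as the next basis element.
This is the inner loop of Buchberger's algorithm — each nonzero remainder becomes a new basis element.

S(g_1, g_3) = -\tfrac{1}{6}b + c + \tfrac{7}{6}; remainder on division = c + 1.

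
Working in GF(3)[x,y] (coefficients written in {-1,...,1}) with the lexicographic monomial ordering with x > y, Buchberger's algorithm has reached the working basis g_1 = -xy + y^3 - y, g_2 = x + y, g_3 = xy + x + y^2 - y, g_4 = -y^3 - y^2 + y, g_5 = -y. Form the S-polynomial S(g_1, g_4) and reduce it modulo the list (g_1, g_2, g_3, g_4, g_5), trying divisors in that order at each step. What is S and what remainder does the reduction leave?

lcm(LM(g_1), LM(g_4)) = xy^3.
S = (lcm/LT(g_1))·g_1 − (lcm/LT(g_4))·g_4 = -xy^2 + xy - y^5 + y^3.
Reduce S modulo (g_1, g_2, g_3, g_4, g_5) in that order:
  leading term xy^2: subtract (y)·g_1 from -xy^2 + xy - y^5 + y^3 → xy - y^5 - y^4 + y^3 + y^2
  leading term xy: subtract (-1)·g_1 from xy - y^5 - y^4 + y^3 + y^2 → -y^5 - y^4 - y^3 + y^2 - y
  leading term y^5: subtract (y^2)·g_4 from -y^5 - y^4 - y^3 + y^2 - y → y^3 + y^2 - y
  leading term y^3: subtract (-1)·g_4 from y^3 + y^2 - y → 0
The remainder is 0, so this S-polynomial contributes no new basis element.
An S-polynomial is built so that the two leading terms cancel; whether anything survives reduction is exactly the Gröbner-basis criterion.

S(g_1, g_4) = -xy^2 + xy - y^5 + y^3; remainder on division = 0.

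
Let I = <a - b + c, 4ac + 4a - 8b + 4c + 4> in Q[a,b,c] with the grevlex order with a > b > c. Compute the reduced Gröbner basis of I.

f_1 = a - b + c, LT = a.
f_2 = 4ac + 4a - 8b + 4c + 4, LT = ac.

S(f_1,f_2): lcm = ac. S = -bc + c^2 - a + 2b - c - 1.
  leading term bc: no divisor's leading term divides it; move -bc to the remainder.
  leading term c^2: no divisor's leading term divides it; move c^2 to the remainder.
  leading term a: subtract (-1)·f_1 from -a + 2b - c - 1 → b - 1
  leading term b: no divisor's leading term divides it; move b to the remainder.
  leading term 1: no divisor's leading term divides it; move -1 to the remainder.
  remainder -bc + c^2 + b - 1 ≠ 0; add g_3 = -bc + c^2 + b - 1 to the basis.

The other S-polynomials (S(f_1,g_3), S(f_2,g_3)) all reduce to 0 modulo the current basis, so we have a Gröbner basis.
Inter-reduce: drop elements whose leading term is divisible by another's, tail-reduce, and make monic.

G = {bc - c^2 - b + 1, a - b + c}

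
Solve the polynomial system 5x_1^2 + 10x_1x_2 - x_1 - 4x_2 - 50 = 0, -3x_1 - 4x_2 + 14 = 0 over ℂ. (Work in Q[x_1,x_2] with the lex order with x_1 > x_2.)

Compute a lex Gröbner basis by Buchberger's algorithm.
f_1 = 5x_1^2 + 10x_1x_2 - x_1 - 4x_2 - 50, LT = x_1^2.
f_2 = -3x_1 - 4x_2 + 14, LT = x_1.

S(f_1,f_2): lcm = x_1^2. S = 2/3x_1x_2 + 67/15x_1 - 4/5x_2 - 10.
  leading term x_1x_2: subtract (-2/9x_2)·f_2 from 2/3x_1x_2 + 67/15x_1 - 4/5x_2 - 10 → 67/15x_1 - 8/9x_2^2 + 104/45x_2 - 10
  leading term x_1: subtract (-67/45)·f_2 from 67/15x_1 - 8/9x_2^2 + 104/45x_2 - 10 → -8/9x_2^2 - 164/45x_2 + 488/45
  leading term x_2^2: no divisor's leading term divides it; move -8/9x_2^2 to the remainder.
  leading term x_2: no divisor's leading term divides it; move -164/45x_2 to the remainder.
  leading term 1: no divisor's leading term divides it; move 488/45 to the remainder.
  remainder -8/9x_2^2 - 164/45x_2 + 488/45 ≠ 0; add h_3 = -8/9x_2^2 - 164/45x_2 + 488/45 to the basis.

The other S-polynomials (S(f_1,h_3), S(f_2,h_3)) all reduce to 0 modulo the current basis, so we have a Gröbner basis.
Inter-reduce: drop elements whose leading term is divisible by another's, tail-reduce, and make monic.
Reduced Gröbner basis: {x_1 + 4/3x_2 - 14/3, x_2^2 + 41/10x_2 - 61/5}.

A lex Gröbner basis eliminates variables successively. Here x_2^2 + 41/10x_2 - 61/5 depends only on x_2, with roots {-61/10, 2}; lifting each root through the earlier basis elements recovers the full solutions.
  x_2 = -61/10: the earlier basis element becomes x_1 - 64/5 = 0, giving x_1 = 64/5 — point (64/5, -61/10).
  x_2 = 2: the earlier basis element becomes x_1 - 2 = 0, giving x_1 = 2 — point (2, 2).
Each listed point satisfies every original equation (direct substitution).

{(64/5, -61/10), (2, 2)}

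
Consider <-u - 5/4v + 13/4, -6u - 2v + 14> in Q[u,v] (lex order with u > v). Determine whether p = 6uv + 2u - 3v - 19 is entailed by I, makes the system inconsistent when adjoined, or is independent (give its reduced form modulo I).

First compute the reduced Gröbner basis of I by Buchberger's algorithm.
f_1 = -u - 5/4v + 13/4, LT = u.
f_2 = -6u - 2v + 14, LT = u.

S(f_1,f_2): lcm = u. S = 11/12v - 11/12.
  leading term v: no divisor's leading term divides it; move 11/12v to the remainder.
  leading term 1: no divisor's leading term divides it; move -11/12 to the remainder.
  remainder 11/12v - 11/12 ≠ 0; add h_3 = 11/12v - 11/12 to the basis.

The other S-polynomials (S(f_1,h_3), S(f_2,h_3)) all reduce to 0 modulo the current basis, so we have a Gröbner basis.
Inter-reduce: drop elements whose leading term is divisible by another's, tail-reduce, and make monic.
Reduced Gröbner basis: {u - 2, v - 1}.
Label its elements g_1 = u - 2, g_2 = v - 1.

Reduce p = 6uv + 2u - 3v - 19 modulo G:
  leading term uv: subtract (6v)·g_1 from 6uv + 2u - 3v - 19 → 2u + 9v - 19
  leading term u: subtract (2)·g_1 from 2u + 9v - 19 → 9v - 15
  leading term v: subtract (9)·g_2 from 9v - 15 → -6
  leading term 1: no divisor's leading term divides it; move -6 to the remainder.
  normal form = -6.
The normal form is nonzero, so p ∉ I. Since p minus its normal form lies in I, I + (p) = I + (r) where r = -6; decide whether this ideal is the whole ring.
Here r = -6 is a nonzero constant, hence a unit: 1 ∈ I + (p), the Gröbner basis of I + (p) is {1}, and the enlarged system has no common solution — adjoining p is inconsistent.

Adjoining 6uv + 2u - 3v - 19 makes the ideal the whole ring: the system is inconsistent.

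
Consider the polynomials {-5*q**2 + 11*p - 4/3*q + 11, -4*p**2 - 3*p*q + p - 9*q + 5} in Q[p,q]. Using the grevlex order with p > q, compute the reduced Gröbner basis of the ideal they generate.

The reduced Gröbner basis is the canonical form of the ideal for this ordering.

f_1 = -5*q**2 + 11*p - 4/3*q + 11, LT = q**2.
f_2 = -4*p**2 - 3*p*q + p - 9*q + 5, LT = p**2.

S(f_1,f_2): leading monomials are coprime, so the S-polynomial reduces to 0 (Buchberger's first criterion).
Every S-polynomial of the final basis reduces to 0, so we have a Gröbner basis.

G = {p**2 + 3/4*p*q - 1/4*p + 9/4*q - 5/4, q**2 - 11/5*p + 4/15*q - 11/5}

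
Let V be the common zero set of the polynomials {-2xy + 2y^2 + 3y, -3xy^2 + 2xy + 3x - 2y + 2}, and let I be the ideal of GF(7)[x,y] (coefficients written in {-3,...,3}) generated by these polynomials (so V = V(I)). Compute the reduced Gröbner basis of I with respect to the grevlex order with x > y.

G = {y^3 + 2y^2 - x + 2y - 3, x^2 - y^2 - 2x - y - 1, xy - y^2 + 2y}

f_1 = -2xy + 2y^2 + 3y, LT = xy.
f_2 = -3xy^2 + 2xy + 3x - 2y + 2, LT = xy^2.

S(f_1,f_2): lcm = xy^2. S = -y^3 + 3xy + 2y^2 + x - 3y + 3.
  leading term y^3: no divisor's leading term divides it; move -y^3 to the remainder.
  leading term xy: subtract (2)·f_1 from 3xy + 2y^2 + x - 3y + 3 → -2y^2 + x - 2y + 3
  leading term y^2: no divisor's leading term divides it; move -2y^2 to the remainder.
  leading term x: no divisor's leading term divides it; move x to the remainder.
  leading term y: no divisor's leading term divides it; move -2y to the remainder.
  leading term 1: no divisor's leading term divides it; move 3 to the remainder.
  remainder -y^3 - 2y^2 + x - 2y + 3 ≠ 0; add g_3 = -y^3 - 2y^2 + x - 2y + 3 to the basis.

S(f_1,g_3): lcm = xy^3. S = -y^4 - 2xy^2 + 2y^3 + x^2 - 2xy + 3x.
  leading term y^4: subtract (y)·g_3 from -y^4 - 2xy^2 + 2y^3 + x^2 - 2xy + 3x → -2xy^2 - 3y^3 + x^2 - 3xy + 2y^2 + 3x - 3y
  leading term xy^2: subtract (y)·f_1 from -2xy^2 - 3y^3 + x^2 - 3xy + 2y^2 + 3x - 3y → 2y^3 + x^2 - 3xy - y^2 + 3x - 3y
  leading term y^3: subtract (-2)·g_3 from 2y^3 + x^2 - 3xy - y^2 + 3x - 3y → x^2 - 3xy + 2y^2 - 2x - 1
  leading term x^2: no divisor's leading term divides it; move x^2 to the remainder.
  leading term xy: subtract (-2)·f_1 from -3xy + 2y^2 - 2x - 1 → -y^2 - 2x - y - 1
  leading term y^2: no divisor's leading term divides it; move -y^2 to the remainder.
  leading term x: no divisor's leading term divides it; move -2x to the remainder.
  leading term y: no divisor's leading term divides it; move -y to the remainder.
  leading term 1: no divisor's leading term divides it; move -1 to the remainder.
  remainder x^2 - y^2 - 2x - y - 1 ≠ 0; add g_4 = x^2 - y^2 - 2x - y - 1 to the basis.

The other S-polynomials (S(f_2,g_3), S(f_1,g_4), S(f_2,g_4), S(g_3,g_4)) all reduce to 0 modulo the current basis, so we have a Gröbner basis.
Inter-reduce: drop elements whose leading term is divisible by another's, tail-reduce, and make monic.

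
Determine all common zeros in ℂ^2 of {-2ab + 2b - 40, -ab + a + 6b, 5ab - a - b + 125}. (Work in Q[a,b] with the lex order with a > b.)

{(5, -5)}

Compute a lex Gröbner basis by Buchberger's algorithm.
f_1 = -2ab + 2b - 40, LT = ab.
f_2 = -ab + a + 6b, LT = ab.
f_3 = 5ab - a - b + 125, LT = ab.

S(f_1,f_2): lcm = ab. S = a + 5b + 20.
  leading term a: no divisor's leading term divides it; move a to the remainder.
  leading term b: no divisor's leading term divides it; move 5b to the remainder.
  leading term 1: no divisor's leading term divides it; move 20 to the remainder.
  remainder a + 5b + 20 ≠ 0; add h_4 = a + 5b + 20 to the basis.

S(f_1,f_3): lcm = ab. S = 1/5a - 4/5b - 5.
  leading term a: subtract (1/5)·h_4 from 1/5a - 4/5b - 5 → -9/5b - 9
  leading term b: no divisor's leading term divides it; move -9/5b to the remainder.
  leading term 1: no divisor's leading term divides it; move -9 to the remainder.
  remainder -9/5b - 9 ≠ 0; add h_5 = -9/5b - 9 to the basis.

The other S-polynomials (S(f_2,f_3), S(f_1,h_4), S(f_2,h_4), S(f_3,h_4), S(f_1,h_5), S(f_2,h_5), S(f_3,h_5), S(h_4,h_5)) all reduce to 0 modulo the current basis, so we have a Gröbner basis.
Inter-reduce: drop elements whose leading term is divisible by another's, tail-reduce, and make monic.
Reduced Gröbner basis: {a - 5, b + 5}.

Since the basis is lex-ordered, b + 5 is univariate in b. Its roots are {-5}. Back-substituting each root into the other basis elements fixes the other coordinates.
  b = -5: the earlier basis element becomes a - 5 = 0, giving a = 5 — point (5, -5).
Check: every point annihilates each of the original generators.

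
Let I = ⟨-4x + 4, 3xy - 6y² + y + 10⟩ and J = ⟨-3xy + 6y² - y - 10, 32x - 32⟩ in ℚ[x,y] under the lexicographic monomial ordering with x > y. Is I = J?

Yes, the ideals are equal.

Since reduced Gröbner bases are canonical representatives of ideals under a given ordering, it suffices to compute and compare them.
Buchberger on the first generating set:
f_1 = -4x + 4, LT = x.
f_2 = 3xy - 6y² + y + 10, LT = xy.

S(f_1,f_2): lcm = xy. S = 2y² - 4/3y - 10/3.
  reduce S modulo (f_1, f_2):
  remainder 2y² - 4/3y - 10/3 ≠ 0; add g_3 = 2y² - 4/3y - 10/3 to the basis.

The other S-polynomials (S(f_1,g_3), S(f_2,g_3)) all reduce to 0 modulo the current basis, so we have a Gröbner basis.
Inter-reduce: drop elements whose leading term is divisible by another's, tail-reduce, and make monic.
Reduced Gröbner basis: {x - 1, y² - ⅔y - 5/3}.

Buchberger on the second generating set:
h_1 = -3xy + 6y² - y - 10, LT = xy.
h_2 = 32x - 32, LT = x.

S(h_1,h_2): lcm = xy. S = -2y² + 4/3y + 10/3.
  reduce S modulo (h_1, h_2):
  remainder -2y² + 4/3y + 10/3 ≠ 0; add k_3 = -2y² + 4/3y + 10/3 to the basis.

The other S-polynomials (S(h_1,k_3), S(h_2,k_3)) all reduce to 0 modulo the current basis, so we have a Gröbner basis.
Inter-reduce: drop elements whose leading term is divisible by another's, tail-reduce, and make monic.
Reduced Gröbner basis: {x - 1, y² - ⅔y - 5/3}.

The two bases agree; hence the ideals are identical.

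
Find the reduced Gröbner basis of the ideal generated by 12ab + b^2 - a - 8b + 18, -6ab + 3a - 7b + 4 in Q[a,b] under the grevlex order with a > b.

The reduced Gröbner basis is the canonical form of the ideal for this ordering.

f_1 = 12ab + b^2 - a - 8b + 18, LT = ab.
f_2 = -6ab + 3a - 7b + 4, LT = ab.

S(f_1,f_2): lcm = ab. S = 1/12b^2 + 5/12a - 11/6b + 13/6.
  leading term b^2: no divisor's leading term divides it; move 1/12b^2 to the remainder.
  leading term a: no divisor's leading term divides it; move 5/12a to the remainder.
  leading term b: no divisor's leading term divides it; move -11/6b to the remainder.
  leading term 1: no divisor's leading term divides it; move 13/6 to the remainder.
  remainder 1/12b^2 + 5/12a - 11/6b + 13/6 ≠ 0; add g_3 = 1/12b^2 + 5/12a - 11/6b + 13/6 to the basis.

S(f_1,g_3): lcm = ab^2. S = 1/12b^3 - 5a^2 + 263/12ab - 2/3b^2 - 26a + 3/2b.
  leading term b^3: subtract (b)·g_3 from 1/12b^3 - 5a^2 + 263/12ab - 2/3b^2 - 26a + 3/2b → -5a^2 + 43/2ab + 7/6b^2 - 26a - 2/3b
  leading term a^2: no divisor's leading term divides it; move -5a^2 to the remainder.
  leading term ab: subtract (43/24)·f_1 from 43/2ab + 7/6b^2 - 26a - 2/3b → -5/8b^2 - 581/24a + 41/3b - 129/4
  leading term b^2: subtract (-15/2)·g_3 from -5/8b^2 - 581/24a + 41/3b - 129/4 → -253/12a - 1/12b - 16
  leading term a: no divisor's leading term divides it; move -253/12a to the remainder.
  leading term b: no divisor's leading term divides it; move -1/12b to the remainder.
  leading term 1: no divisor's leading term divides it; move -16 to the remainder.
  remainder -5a^2 - 253/12a - 1/12b - 16 ≠ 0; add g_4 = -5a^2 - 253/12a - 1/12b - 16 to the basis.

The other S-polynomials (S(f_2,g_3), S(f_1,g_4), S(f_2,g_4), S(g_3,g_4)) all reduce to 0 modulo the current basis, so we have a Gröbner basis.
Inter-reduce: drop elements whose leading term is divisible by another's, tail-reduce, and make monic.

G = {a^2 + 253/60a + 1/60b + 16/5, ab - 1/2a + 7/6b - 2/3, b^2 + 5a - 22b + 26}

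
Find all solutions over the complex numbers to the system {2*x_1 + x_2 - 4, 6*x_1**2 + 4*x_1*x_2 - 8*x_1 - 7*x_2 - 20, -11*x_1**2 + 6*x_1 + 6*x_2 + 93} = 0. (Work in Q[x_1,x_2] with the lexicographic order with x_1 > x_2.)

{(3, -2)}

Compute a lex Gröbner basis by Buchberger's algorithm.
f_1 = 2*x_1 + x_2 - 4, LT = x_1.
f_2 = 6*x_1**2 + 4*x_1*x_2 - 8*x_1 - 7*x_2 - 20, LT = x_1**2.
f_3 = -11*x_1**2 + 6*x_1 + 6*x_2 + 93, LT = x_1**2.

S(f_1,f_2): lcm = x_1**2. S = -1/6*x_1*x_2 - 2/3*x_1 + 7/6*x_2 + 10/3.
  reduce S modulo (f_1, f_2, f_3):
  remainder 1/12*x_2**2 + 7/6*x_2 + 2 ≠ 0; add h_4 = 1/12*x_2**2 + 7/6*x_2 + 2 to the basis.

S(f_1,f_3): lcm = x_1**2. S = 1/2*x_1*x_2 - 16/11*x_1 + 6/11*x_2 + 93/11.
  reduce S modulo (f_1, f_2, f_3, h_4):
  remainder 127/22*x_2 + 127/11 ≠ 0; add h_5 = 127/22*x_2 + 127/11 to the basis.

The other S-polynomials (S(f_2,f_3), S(f_1,h_4), S(f_2,h_4), S(f_3,h_4), S(f_1,h_5), S(f_2,h_5), S(f_3,h_5), S(h_4,h_5)) all reduce to 0 modulo the current basis, so we have a Gröbner basis.
Inter-reduce: drop elements whose leading term is divisible by another's, tail-reduce, and make monic.
Reduced Gröbner basis: {x_1 - 3, x_2 + 2}.

Since the basis is lex-ordered, x_2 + 2 is univariate in x_2. Its roots are {-2}. Back-substituting each root into the other basis elements fixes the other coordinates.
  x_2 = -2: the earlier basis element becomes x_1 - 3 = 0, giving x_1 = 3 — point (3, -2).
A lex Gröbner basis triangularizes the system, enabling back-substitution.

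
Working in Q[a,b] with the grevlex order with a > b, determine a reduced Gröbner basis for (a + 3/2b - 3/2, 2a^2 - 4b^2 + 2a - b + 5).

f_1 = a + 3/2b - 3/2, LT = a.
f_2 = 2a^2 - 4b^2 + 2a - b + 5, LT = a^2.

S(f_1,f_2): lcm = a^2. S = 3/2ab + 2b^2 - 5/2a + 1/2b - 5/2.
  reduce S modulo (f_1, f_2):
  remainder -1/4b^2 + 13/2b - 25/4 ≠ 0; add g_3 = -1/4b^2 + 13/2b - 25/4 to the basis.

The other S-polynomials (S(f_1,g_3), S(f_2,g_3)) all reduce to 0 modulo the current basis, so we have a Gröbner basis.
Inter-reduce: drop elements whose leading term is divisible by another's, tail-reduce, and make monic.

G = {b^2 - 26b + 25, a + 3/2b - 3/2}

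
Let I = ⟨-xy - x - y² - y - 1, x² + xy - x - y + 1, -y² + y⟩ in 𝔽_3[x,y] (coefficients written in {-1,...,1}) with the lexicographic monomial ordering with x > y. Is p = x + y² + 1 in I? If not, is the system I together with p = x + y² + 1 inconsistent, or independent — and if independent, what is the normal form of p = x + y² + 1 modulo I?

First compute the reduced Gröbner basis of I by Buchberger's algorithm.
f_1 = -xy - x - y² - y - 1, LT = xy.
f_2 = x² + xy - x - y + 1, LT = x².
f_3 = -y² + y, LT = y².

S(f_1,f_2): lcm = x²y. S = x² - xy + x + y² - y.
  reduce S modulo (f_1, f_2, f_3):
  remainder x - y + 1 ≠ 0; add h_4 = x - y + 1 to the basis.

The other S-polynomials (S(f_1,f_3), S(f_2,f_3), S(f_1,h_4), S(f_2,h_4), S(f_3,h_4)) all reduce to 0 modulo the current basis, so we have a Gröbner basis.
Inter-reduce: drop elements whose leading term is divisible by another's, tail-reduce, and make monic.
Reduced Gröbner basis: {x - y + 1, y² - y}.
Label its elements g_1 = x - y + 1, g_2 = y² - y.

Reduce p = x + y² + 1 modulo G:
  leading term x: subtract (1)·g_1 from x + y² + 1 → y² + y
  leading term y²: subtract (1)·g_2 from y² + y → -y
  leading term y: no divisor's leading term divides it; move -y to the remainder.
  normal form = -y.
The normal form is nonzero, so p ∉ I. Since p minus its normal form lies in I, I + (p) = I + (r) where r = -y; decide whether this ideal is the whole ring.
Run Buchberger on G together with r (pairs among the g_i already reduce to 0 since G is a Gröbner basis):
g_1 = x - y + 1, LT = x.
g_2 = y² - y, LT = y².
r = -y, LT = y.

The S-polynomials (S(g_1,g_2), S(g_1,r), S(g_2,r)) all reduce to 0 modulo the current basis, so we have a Gröbner basis.
Inter-reduce: drop elements whose leading term is divisible by another's, tail-reduce, and make monic.
Reduced Gröbner basis: {x + 1, y}.
The reduced Gröbner basis of I + (p) is {x + 1, y} ≠ {1}, a proper ideal, so the enlarged system stays consistent: p is independent of I, with normal form -y.

x + y² + 1 is independent of I; its normal form modulo I is -y.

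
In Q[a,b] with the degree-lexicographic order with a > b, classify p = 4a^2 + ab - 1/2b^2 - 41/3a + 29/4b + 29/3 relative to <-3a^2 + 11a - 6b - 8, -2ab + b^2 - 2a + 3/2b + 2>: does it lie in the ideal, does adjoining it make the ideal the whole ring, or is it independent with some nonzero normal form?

4a^2 + ab - 1/2b^2 - 41/3a + 29/4b + 29/3 lies in I (it reduces to 0).

First compute the reduced Gröbner basis of I by Buchberger's algorithm.
f_1 = -3a^2 + 11a - 6b - 8, LT = a^2.
f_2 = -2ab + b^2 - 2a + 3/2b + 2, LT = ab.

S(f_1,f_2): lcm = a^2b. S = 1/2ab^2 - a^2 - 35/12ab + 2b^2 + a + 8/3b.
  leading term ab^2: subtract (-1/4b)·f_2 from 1/2ab^2 - a^2 - 35/12ab + 2b^2 + a + 8/3b → 1/4b^3 - a^2 - 41/12ab + 19/8b^2 + a + 19/6b
  leading term b^3: no divisor's leading term divides it; move 1/4b^3 to the remainder.
  leading term a^2: subtract (1/3)·f_1 from -a^2 - 41/12ab + 19/8b^2 + a + 19/6b → -41/12ab + 19/8b^2 - 8/3a + 31/6b + 8/3
  leading term ab: subtract (41/24)·f_2 from -41/12ab + 19/8b^2 - 8/3a + 31/6b + 8/3 → 2/3b^2 + 3/4a + 125/48b - 3/4
  leading term b^2: no divisor's leading term divides it; move 2/3b^2 to the remainder.
  leading term a: no divisor's leading term divides it; move 3/4a to the remainder.
  leading term b: no divisor's leading term divides it; move 125/48b to the remainder.
  leading term 1: no divisor's leading term divides it; move -3/4 to the remainder.
  remainder 1/4b^3 + 2/3b^2 + 3/4a + 125/48b - 3/4 ≠ 0; add h_3 = 1/4b^3 + 2/3b^2 + 3/4a + 125/48b - 3/4 to the basis.

The other S-polynomials (S(f_1,h_3), S(f_2,h_3)) all reduce to 0 modulo the current basis, so we have a Gröbner basis.
Inter-reduce: drop elements whose leading term is divisible by another's, tail-reduce, and make monic.
Reduced Gröbner basis: {b^3 + 8/3b^2 + 3a + 125/12b - 3, a^2 - 11/3a + 2b + 8/3, ab - 1/2b^2 + a - 3/4b - 1}.
Label its elements g_1 = b^3 + 8/3b^2 + 3a + 125/12b - 3, g_2 = a^2 - 11/3a + 2b + 8/3, g_3 = ab - 1/2b^2 + a - 3/4b - 1.

Reduce p = 4a^2 + ab - 1/2b^2 - 41/3a + 29/4b + 29/3 modulo G:
  leading term a^2: subtract (4)·g_2 from 4a^2 + ab - 1/2b^2 - 41/3a + 29/4b + 29/3 → ab - 1/2b^2 + a - 3/4b - 1
  leading term ab: subtract (1)·g_3 from ab - 1/2b^2 + a - 3/4b - 1 → 0
  normal form = 0.
Since the normal form is 0, p ∈ I.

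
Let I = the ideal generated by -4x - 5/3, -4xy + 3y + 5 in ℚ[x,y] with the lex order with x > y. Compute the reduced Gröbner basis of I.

G = {x + 5/12, y + 15/14}

f_1 = -4x - 5/3, LT = x.
f_2 = -4xy + 3y + 5, LT = xy.

S(f_1,f_2): lcm = xy. S = 7/6y + 5/4.
  reduce S modulo (f_1, f_2):
  remainder 7/6y + 5/4 ≠ 0; add g_3 = 7/6y + 5/4 to the basis.

The other S-polynomials (S(f_1,g_3), S(f_2,g_3)) all reduce to 0 modulo the current basis, so we have a Gröbner basis.
Inter-reduce: drop elements whose leading term is divisible by another's, tail-reduce, and make monic.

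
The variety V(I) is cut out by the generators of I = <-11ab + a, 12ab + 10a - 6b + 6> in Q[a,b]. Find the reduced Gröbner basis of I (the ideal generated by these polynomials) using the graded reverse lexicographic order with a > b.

f_1 = -11ab + a, LT = ab.
f_2 = 12ab + 10a - 6b + 6, LT = ab.

S(f_1,f_2): lcm = ab. S = -\tfrac{61}{66}a + \tfrac{1}{2}b - \tfrac{1}{2}.
  leading term a: no divisor's leading term divides it; move -\tfrac{61}{66}a to the remainder.
  leading term b: no divisor's leading term divides it; move \tfrac{1}{2}b to the remainder.
  leading term 1: no divisor's leading term divides it; move -\tfrac{1}{2} to the remainder.
  remainder -\tfrac{61}{66}a + \tfrac{1}{2}b - \tfrac{1}{2} ≠ 0; add g_3 = -\tfrac{61}{66}a + \tfrac{1}{2}b - \tfrac{1}{2} to the basis.

S(f_1,g_3): lcm = ab. S = \tfrac{33}{61}b^{2} - \tfrac{1}{11}a - \tfrac{33}{61}b.
  leading term b^{2}: no divisor's leading term divides it; move \tfrac{33}{61}b^{2} to the remainder.
  leading term a: subtract (\tfrac{6}{61})·g_3 from -\tfrac{1}{11}a - \tfrac{33}{61}b → -\tfrac{36}{61}b + \tfrac{3}{61}
  leading term b: no divisor's leading term divides it; move -\tfrac{36}{61}b to the remainder.
  leading term 1: no divisor's leading term divides it; move \tfrac{3}{61} to the remainder.
  remainder \tfrac{33}{61}b^{2} - \tfrac{36}{61}b + \tfrac{3}{61} ≠ 0; add g_4 = \tfrac{33}{61}b^{2} - \tfrac{36}{61}b + \tfrac{3}{61} to the basis.

The other S-polynomials (S(f_2,g_3), S(f_1,g_4), S(f_2,g_4), S(g_3,g_4)) all reduce to 0 modulo the current basis, so we have a Gröbner basis.
Inter-reduce: drop elements whose leading term is divisible by another's, tail-reduce, and make monic.

G = {b^{2} - \tfrac{12}{11}b + \tfrac{1}{11}, a - \tfrac{33}{61}b + \tfrac{33}{61}}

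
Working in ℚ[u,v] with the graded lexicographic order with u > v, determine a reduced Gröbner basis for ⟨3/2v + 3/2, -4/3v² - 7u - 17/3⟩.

G = {u + 1, v + 1}

f_1 = 3/2v + 3/2, LT = v.
f_2 = -4/3v² - 7u - 17/3, LT = v².

S(f_1,f_2): lcm = v². S = -21/4u + v - 17/4.
  leading term u: no divisor's leading term divides it; move -21/4u to the remainder.
  leading term v: subtract (⅔)·f_1 from v - 17/4 → -21/4
  leading term 1: no divisor's leading term divides it; move -21/4 to the remainder.
  remainder -21/4u - 21/4 ≠ 0; add g_3 = -21/4u - 21/4 to the basis.

The other S-polynomials (S(f_1,g_3), S(f_2,g_3)) all reduce to 0 modulo the current basis, so we have a Gröbner basis.
Inter-reduce: drop elements whose leading term is divisible by another's, tail-reduce, and make monic.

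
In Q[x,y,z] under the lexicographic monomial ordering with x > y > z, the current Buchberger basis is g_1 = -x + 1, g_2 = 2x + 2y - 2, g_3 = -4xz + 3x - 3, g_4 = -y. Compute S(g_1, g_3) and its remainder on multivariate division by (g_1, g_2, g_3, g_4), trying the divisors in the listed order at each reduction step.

lcm(LM(g_1), LM(g_3)) = xz.
S = (lcm/LT(g_1))·g_1 − (lcm/LT(g_3))·g_3 = 3/4x - z - 3/4.
Reduce S modulo (g_1, g_2, g_3, g_4) in that order:
  leading term x: subtract (-3/4)·g_1 from 3/4x - z - 3/4 → -z
  leading term z: no divisor's leading term divides it; move -z to the remainder.
The remainder -z is nonzero, so it would be added as the next basis element.

S(g_1, g_3) = 3/4x - z - 3/4; remainder on division = -z.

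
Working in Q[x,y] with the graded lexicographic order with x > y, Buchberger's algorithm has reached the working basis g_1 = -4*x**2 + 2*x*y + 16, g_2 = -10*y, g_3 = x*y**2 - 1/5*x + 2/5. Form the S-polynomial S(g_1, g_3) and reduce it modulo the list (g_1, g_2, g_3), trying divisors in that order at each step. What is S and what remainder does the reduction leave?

lcm(LM(g_1), LM(g_3)) = x**2*y**2.
S = (lcm/LT(g_1))·g_1 − (lcm/LT(g_3))·g_3 = -1/2*x*y**3 + 1/5*x**2 - 4*y**2 - 2/5*x.
Reduce S modulo (g_1, g_2, g_3) in that order:
  leading term x*y**3: subtract (1/20*x*y**2)·g_2 from -1/2*x*y**3 + 1/5*x**2 - 4*y**2 - 2/5*x → 1/5*x**2 - 4*y**2 - 2/5*x
  leading term x**2: subtract (-1/20)·g_1 from 1/5*x**2 - 4*y**2 - 2/5*x → 1/10*x*y - 4*y**2 - 2/5*x + 4/5
  leading term x*y: subtract (-1/100*x)·g_2 from 1/10*x*y - 4*y**2 - 2/5*x + 4/5 → -4*y**2 - 2/5*x + 4/5
  leading term y**2: subtract (2/5*y)·g_2 from -4*y**2 - 2/5*x + 4/5 → -2/5*x + 4/5
  leading term x: no divisor's leading term divides it; move -2/5*x to the remainder.
  leading term 1: no divisor's leading term divides it; move 4/5 to the remainder.
The remainder -2/5*x + 4/5 is nonzero, so it would be added as the next basis element.

S(g_1, g_3) = -1/2*x*y**3 + 1/5*x**2 - 4*y**2 - 2/5*x; remainder on division = -2/5*x + 4/5.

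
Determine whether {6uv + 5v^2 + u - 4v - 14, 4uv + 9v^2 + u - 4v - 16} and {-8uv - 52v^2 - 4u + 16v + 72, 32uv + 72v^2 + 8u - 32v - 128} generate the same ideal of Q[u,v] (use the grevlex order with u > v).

Equality of ideals is decidable: compute both reduced Gröbner bases (unique for the ordering) and check whether they agree.
Buchberger on the first generating set:
f_1 = 6uv + 5v^2 + u - 4v - 14, LT = uv.
f_2 = 4uv + 9v^2 + u - 4v - 16, LT = uv.

S(f_1,f_2): lcm = uv. S = -17/12v^2 - 1/12u + 1/3v + 5/3.
  leading term v^2: no divisor's leading term divides it; move -17/12v^2 to the remainder.
  leading term u: no divisor's leading term divides it; move -1/12u to the remainder.
  leading term v: no divisor's leading term divides it; move 1/3v to the remainder.
  leading term 1: no divisor's leading term divides it; move 5/3 to the remainder.
  remainder -17/12v^2 - 1/12u + 1/3v + 5/3 ≠ 0; add g_3 = -17/12v^2 - 1/12u + 1/3v + 5/3 to the basis.

S(f_1,g_3): lcm = uv^2. S = 5/6v^3 - 1/17u^2 + 41/102uv - 2/3v^2 + 20/17u - 7/3v.
  leading term v^3: subtract (-10/17v)·g_3 from 5/6v^3 - 1/17u^2 + 41/102uv - 2/3v^2 + 20/17u - 7/3v → -1/17u^2 + 6/17uv - 8/17v^2 + 20/17u - 23/17v
  leading term u^2: no divisor's leading term divides it; move -1/17u^2 to the remainder.
  leading term uv: subtract (1/17)·f_1 from 6/17uv - 8/17v^2 + 20/17u - 23/17v → -13/17v^2 + 19/17u - 19/17v + 14/17
  leading term v^2: subtract (156/289)·g_3 from -13/17v^2 + 19/17u - 19/17v + 14/17 → 336/289u - 375/289v - 22/289
  leading term u: no divisor's leading term divides it; move 336/289u to the remainder.
  leading term v: no divisor's leading term divides it; move -375/289v to the remainder.
  leading term 1: no divisor's leading term divides it; move -22/289 to the remainder.
  remainder -1/17u^2 + 336/289u - 375/289v - 22/289 ≠ 0; add g_4 = -1/17u^2 + 336/289u - 375/289v - 22/289 to the basis.

The other S-polynomials (S(f_2,g_3), S(f_1,g_4), S(f_2,g_4), S(g_3,g_4)) all reduce to 0 modulo the current basis, so we have a Gröbner basis.
Inter-reduce: drop elements whose leading term is divisible by another's, tail-reduce, and make monic.
Reduced Gröbner basis: {u^2 - 336/17u + 375/17v + 22/17, uv + 2/17u - 8/17v - 23/17, v^2 + 1/17u - 4/17v - 20/17}.

Buchberger on the second generating set:
h_1 = -8uv - 52v^2 - 4u + 16v + 72, LT = uv.
h_2 = 32uv + 72v^2 + 8u - 32v - 128, LT = uv.

S(h_1,h_2): lcm = uv. S = 17/4v^2 + 1/4u - v - 5.
  leading term v^2: no divisor's leading term divides it; move 17/4v^2 to the remainder.
  leading term u: no divisor's leading term divides it; move 1/4u to the remainder.
  leading term v: no divisor's leading term divides it; move -v to the remainder.
  leading term 1: no divisor's leading term divides it; move -5 to the remainder.
  remainder 17/4v^2 + 1/4u - v - 5 ≠ 0; add k_3 = 17/4v^2 + 1/4u - v - 5 to the basis.

S(h_1,k_3): lcm = uv^2. S = 13/2v^3 - 1/17u^2 + 25/34uv - 2v^2 + 20/17u - 9v.
  leading term v^3: subtract (26/17v)·k_3 from 13/2v^3 - 1/17u^2 + 25/34uv - 2v^2 + 20/17u - 9v → -1/17u^2 + 6/17uv - 8/17v^2 + 20/17u - 23/17v
  leading term u^2: no divisor's leading term divides it; move -1/17u^2 to the remainder.
  leading term uv: subtract (-3/68)·h_1 from 6/17uv - 8/17v^2 + 20/17u - 23/17v → -47/17v^2 + u - 11/17v + 54/17
  leading term v^2: subtract (-188/289)·k_3 from -47/17v^2 + u - 11/17v + 54/17 → 336/289u - 375/289v - 22/289
  leading term u: no divisor's leading term divides it; move 336/289u to the remainder.
  leading term v: no divisor's leading term divides it; move -375/289v to the remainder.
  leading term 1: no divisor's leading term divides it; move -22/289 to the remainder.
  remainder -1/17u^2 + 336/289u - 375/289v - 22/289 ≠ 0; add k_4 = -1/17u^2 + 336/289u - 375/289v - 22/289 to the basis.

The other S-polynomials (S(h_2,k_3), S(h_1,k_4), S(h_2,k_4), S(k_3,k_4)) all reduce to 0 modulo the current basis, so we have a Gröbner basis.
Inter-reduce: drop elements whose leading term is divisible by another's, tail-reduce, and make monic.
Reduced Gröbner basis: {u^2 - 336/17u + 375/17v + 22/17, uv + 2/17u - 8/17v - 23/17, v^2 + 1/17u - 4/17v - 20/17}.

Same reduced basis, so the two generating sets span the same ideal.

Yes, the ideals are equal.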